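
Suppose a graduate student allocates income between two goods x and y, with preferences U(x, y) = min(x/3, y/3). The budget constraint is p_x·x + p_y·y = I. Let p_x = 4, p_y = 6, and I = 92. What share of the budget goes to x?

Leontief preferences: the optimum is at the kink where x/3 = y/3, i.e. y = x.
Budget: p_x·x + p_y·x = I, so (3·p_x + 3·p_y)·x = 3·I.
Demand: x*(p_x,p_y,I) = 3·I/(3·p_x + 3·p_y), y* = 3·I/(3·p_x + 3·p_y).
Here 3·4 + 3·6 = 30, giving x* = 9.2 and y* = 9.2.
Expenditure on x: 4·9.2 = 36.8; share = 0.4.

share on x = 0.4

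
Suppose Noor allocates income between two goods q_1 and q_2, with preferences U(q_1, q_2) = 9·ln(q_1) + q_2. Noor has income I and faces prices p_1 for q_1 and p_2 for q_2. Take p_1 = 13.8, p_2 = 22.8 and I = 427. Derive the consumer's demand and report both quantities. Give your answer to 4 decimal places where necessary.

q_1* = 14.8696, q_2* = 9.7281

MU_q_1 = 9/q_1, MU_q_2 = 1. Tangency: 9/q_1 = p_1/p_2.
So q_1*(p_1,p_2) = 9·p_2/p_1, independent of income; and q_2* = (I − 9·p_2)/p_2.
At the given prices: q_1* = 9·22.8/13.8 = 14.8696, and q_2* = 9.7281.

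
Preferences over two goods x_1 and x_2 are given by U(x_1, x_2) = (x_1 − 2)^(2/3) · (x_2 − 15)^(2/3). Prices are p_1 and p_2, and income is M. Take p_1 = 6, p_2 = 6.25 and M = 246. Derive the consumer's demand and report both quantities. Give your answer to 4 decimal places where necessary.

Substituting into the budget: x_1* = 2 + 0.5·(M − 2·p_1 − 15·p_2)/p_1, and x_2* = 15 + 0.5·(…)/p_2.
Discretionary income = 246 − 2·6 − 15·6.25 = 140.25; x_1* = 2 + 0.5·140.25/6 = 13.6875; x_2* = 15 + 0.5·140.25/6.25 = 26.22.

x_1* = 13.6875, x_2* = 26.22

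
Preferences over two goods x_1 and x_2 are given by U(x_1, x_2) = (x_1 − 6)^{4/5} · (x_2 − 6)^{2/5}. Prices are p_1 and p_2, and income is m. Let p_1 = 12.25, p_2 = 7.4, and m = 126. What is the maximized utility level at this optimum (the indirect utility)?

V = 0.3469

Let x_1' = x_1−6, x_2' = x_2−6. MRS = 2·x_2'/x_1' = p_1/p_2.
Substituting into the budget: x_1* = 6 + 2/3·(m − 6·p_1 − 6·p_2)/p_1, and x_2* = 6 + 1/3·(…)/p_2.
Discretionary income = 126 − 6·12.25 − 6·7.4 = 8.1; x_1* = 6 + 2/3·8.1/12.25 = 6.4408; x_2* = 6 + 1/3·8.1/7.4 = 6.3649.
Utility at the optimum: U(6.4408, 6.3649) = 0.3469.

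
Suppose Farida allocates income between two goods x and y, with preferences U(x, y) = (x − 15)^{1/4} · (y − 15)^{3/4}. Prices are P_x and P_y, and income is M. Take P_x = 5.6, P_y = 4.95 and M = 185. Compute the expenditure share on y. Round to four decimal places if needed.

share on y = 0.5098

Let x' = x−15, y' = y−15. MRS = (1/3)·y'/x' = P_x/P_y.
Substituting into the budget: x* = 15 + 0.25·(M − 15·P_x − 15·P_y)/P_x, and y* = 15 + 0.75·(…)/P_y.
Discretionary income = 185 − 15·5.6 − 15·4.95 = 26.75; x* = 15 + 0.25·26.75/5.6 = 16.1942; y* = 15 + 0.75·26.75/4.95 = 19.053.
Expenditure on y: 4.95·19.053 = 94.3125; share = 0.5098.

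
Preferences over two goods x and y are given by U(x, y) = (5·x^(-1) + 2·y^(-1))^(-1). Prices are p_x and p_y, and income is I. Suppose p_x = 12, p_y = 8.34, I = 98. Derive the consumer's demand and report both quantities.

x* = 5.3473, y* = 4.0567

MU_x ∝ 5·x^(-2), MU_y ∝ 2·y^(-2), so MRS = (5/2)·(y/x)^(2) = p_x/p_y.
Solve for the ratio: y/x = [(2/5)·p_x/p_y]^(0.5).
Substitute y = (y/x)·x into the budget: x* = I/(p_x + p_y·(y/x)).
Numerically y/x = 0.758643, so x* = 98/(12 + 8.34·0.758643) = 5.3473 and y* = 0.758643·5.3473 = 4.0567.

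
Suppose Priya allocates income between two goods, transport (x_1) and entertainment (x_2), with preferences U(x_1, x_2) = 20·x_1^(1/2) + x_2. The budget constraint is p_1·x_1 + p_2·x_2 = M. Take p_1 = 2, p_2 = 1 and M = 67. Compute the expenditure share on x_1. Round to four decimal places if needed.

share on x_1 = 0.7463

Set MRS = p_1/p_2: 10·x_1^(−1/2) = p_1/p_2.
Thus x_1* = (10·p_2/p_1)² — independent of M — with the rest of income spent on x_2.
Plugging in: x_1* = (10·1/2)² = 25, x_2* = 17.
Expenditure on x_1: 2·25 = 50; share = 0.7463.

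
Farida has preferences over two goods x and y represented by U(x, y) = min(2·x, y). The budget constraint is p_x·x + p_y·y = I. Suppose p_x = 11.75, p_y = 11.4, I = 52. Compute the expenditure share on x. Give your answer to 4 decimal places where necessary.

share on x = 0.3401

Demand: x*(p_x,p_y,I) = I/(p_x + 2·p_y), y* = 2·I/(p_x + 2·p_y).
Here 11.75 + 2·11.4 = 34.55, giving x* = 1.5051 and y* = 3.0101.
Expenditure on x: 11.75·1.5051 = 17.6845; share = 0.3401.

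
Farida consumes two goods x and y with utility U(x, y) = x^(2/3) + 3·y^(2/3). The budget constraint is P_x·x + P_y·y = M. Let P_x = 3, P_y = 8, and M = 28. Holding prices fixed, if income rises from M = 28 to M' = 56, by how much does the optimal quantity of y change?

From the CES first-order condition, (1/3)·(y/x)^(1/3) = P_x/P_y.
Solve for the ratio: y/x = [3·P_x/P_y]^(3).
With the ratio pinned down, the budget gives x* = M/(P_x + P_y·(y/x)) and y* = (y/x)·x*.
Numerically y/x = 1.423828, so x* = 28/(3 + 8·1.423828) = 1.9457 and y* = 1.423828·1.9457 = 2.7704.
At M' = 56: y* = 5.5407. Change: 5.5407 − 2.7704 = 2.7704.

Δy* = 2.7704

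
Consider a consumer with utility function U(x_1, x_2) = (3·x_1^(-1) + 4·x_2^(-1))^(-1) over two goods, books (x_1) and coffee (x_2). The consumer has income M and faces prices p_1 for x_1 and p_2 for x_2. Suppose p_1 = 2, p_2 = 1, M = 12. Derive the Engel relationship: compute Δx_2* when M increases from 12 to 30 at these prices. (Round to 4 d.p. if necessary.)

MRS = MU_x_1/MU_x_2 = (3/4)·(x_2/x_1)^(2). Set equal to p_1/p_2.
Hence x_2/x_1 = ((4/3)·p_1/p_2)^(1/(2)), i.e. raised to the 0.5 power.
With the ratio pinned down, the budget gives x_1* = M/(p_1 + p_2·(x_2/x_1)) and x_2* = (x_2/x_1)·x_1*.
Numerically x_2/x_1 = 1.632993, so x_1* = 12/(2 + 1·1.632993) = 3.3031 and x_2* = 1.632993·3.3031 = 5.3939.
At M' = 30: x_2* = 13.4847. Change: 13.4847 − 5.3939 = 8.0908.

Δx_2* = 8.0908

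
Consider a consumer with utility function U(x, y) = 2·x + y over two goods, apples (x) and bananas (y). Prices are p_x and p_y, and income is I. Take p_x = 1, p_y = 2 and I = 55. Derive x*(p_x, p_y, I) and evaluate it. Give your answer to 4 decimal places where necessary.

x* = 55

Perfect substitutes: compare marginal utility per dollar. 2/p_x vs 1/p_y → 2 vs 0.5.
x gives more utility per dollar, so spend all income on x: x* = I/p_x, y* = 0.
Numerically: x* = 55, y* = 0.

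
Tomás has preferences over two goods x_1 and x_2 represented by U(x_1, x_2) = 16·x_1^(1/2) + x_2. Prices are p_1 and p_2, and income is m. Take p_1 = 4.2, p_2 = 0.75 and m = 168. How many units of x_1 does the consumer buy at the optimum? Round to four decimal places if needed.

x_1* = 2.0408

Set MRS = p_1/p_2: 8·x_1^(−1/2) = p_1/p_2.
Solve: √x_1 = 8·p_2/p_1, so x_1*(p_1,p_2) = (8·p_2/p_1)², and x_2* = (m − p_1·x_1*)/p_2.
Plugging in: x_1* = (8·0.75/4.2)² = 2.0408.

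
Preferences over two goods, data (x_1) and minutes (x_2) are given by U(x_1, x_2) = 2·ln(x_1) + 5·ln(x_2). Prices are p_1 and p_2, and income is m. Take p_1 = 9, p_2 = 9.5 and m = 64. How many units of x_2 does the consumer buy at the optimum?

Tangency: MRS = (2/5)·x_2/x_1 = p_1/p_2.
Rearranging, p_2·x_2 = (5/2)·p_1·x_1. Substituting into the budget gives p_1·x_1·(1 + (5/2)) = m.
Demand: x_1*(p_1,p_2,m) = 2/7·m/p_1 and x_2* = 5/7·m/p_2.
At p_1=9, p_2=9.5, m=64: x_2* = 5/7·64/9.5 = 4.812.

x_2* = 4.812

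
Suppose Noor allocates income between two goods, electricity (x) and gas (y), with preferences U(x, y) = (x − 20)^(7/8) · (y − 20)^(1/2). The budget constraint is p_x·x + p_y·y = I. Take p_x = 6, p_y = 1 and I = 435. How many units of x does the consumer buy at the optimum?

This is Cobb-Douglas in (x−20, y−20): tangency gives 0.875·p_y·(y−20) = 0.5·p_x·(x−20).
Substituting into the budget: x* = 20 + 7/11·(I − 20·p_x − 20·p_y)/p_x, and y* = 20 + 4/11·(…)/p_y.
Discretionary income = 435 − 20·6 − 20·1 = 295; x* = 20 + 7/11·295/6 = 51.2879.

x* = 51.2879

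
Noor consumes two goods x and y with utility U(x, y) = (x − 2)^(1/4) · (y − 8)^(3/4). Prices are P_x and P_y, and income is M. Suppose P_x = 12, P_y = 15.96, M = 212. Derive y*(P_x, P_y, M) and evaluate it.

This is Cobb-Douglas in (x−2, y−8): tangency gives 0.25·P_y·(y−8) = 0.75·P_x·(x−2).
Substituting into the budget: x* = 2 + 0.25·(M − 2·P_x − 8·P_y)/P_x, and y* = 8 + 0.75·(…)/P_y.
Discretionary income = 212 − 2·12 − 8·15.96 = 60.32; y* = 8 + 0.75·60.32/15.96 = 10.8346.

y* = 10.8346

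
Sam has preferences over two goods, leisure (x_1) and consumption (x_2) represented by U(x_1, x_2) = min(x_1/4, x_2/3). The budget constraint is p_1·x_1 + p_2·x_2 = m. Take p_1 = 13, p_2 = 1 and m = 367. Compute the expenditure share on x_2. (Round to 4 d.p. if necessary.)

Demand: x_1*(p_1,p_2,m) = 4·m/(4·p_1 + 3·p_2), x_2* = 3·m/(4·p_1 + 3·p_2).
Here 4·13 + 3·1 = 55, giving x_1* = 26.6909 and x_2* = 20.0182.
Expenditure on x_2: 1·20.0182 = 20.0182; share = 0.0545.

share on x_2 = 0.0545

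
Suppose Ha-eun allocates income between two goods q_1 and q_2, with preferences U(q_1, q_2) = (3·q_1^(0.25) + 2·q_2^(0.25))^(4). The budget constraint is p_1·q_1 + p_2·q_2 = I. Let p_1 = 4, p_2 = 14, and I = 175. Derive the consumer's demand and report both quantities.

q_1* = 31.6209, q_2* = 3.4655

Numerically q_2/q_1 = 0.109594, so q_1* = 175/(4 + 14·0.109594) = 31.6209 and q_2* = 0.109594·31.6209 = 3.4655.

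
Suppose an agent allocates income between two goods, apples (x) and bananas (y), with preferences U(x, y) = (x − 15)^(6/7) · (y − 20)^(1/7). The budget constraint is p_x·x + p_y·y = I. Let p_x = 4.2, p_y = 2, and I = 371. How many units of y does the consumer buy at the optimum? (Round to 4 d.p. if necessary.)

y* = 39.1429

Let x' = x−15, y' = y−20. MRS = 6·y'/x' = p_x/p_y.
After buying the subsistence bundle (15, 20), a share 6/7 of the remaining income goes to x: x* = 15 + 6/7·(I − 15p_x − 20p_y)/p_x.
Discretionary income = 371 − 15·4.2 − 20·2 = 268; y* = 20 + 1/7·268/2 = 39.1429.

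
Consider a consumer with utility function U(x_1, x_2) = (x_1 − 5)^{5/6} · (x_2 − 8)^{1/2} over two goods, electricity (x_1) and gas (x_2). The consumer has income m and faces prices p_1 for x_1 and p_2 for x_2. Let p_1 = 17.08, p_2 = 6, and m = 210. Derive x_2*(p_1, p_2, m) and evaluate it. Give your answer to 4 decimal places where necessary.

This is Cobb-Douglas in (x_1−5, x_2−8): tangency gives 5/6·p_2·(x_2−8) = 0.5·p_1·(x_1−5).
After buying the subsistence bundle (5, 8), a share 0.625 of the remaining income goes to x_1: x_1* = 5 + 0.625·(m − 5p_1 − 8p_2)/p_1.
Discretionary income = 210 − 5·17.08 − 8·6 = 76.6; x_2* = 8 + 0.375·76.6/6 = 12.7875.

x_2* = 12.7875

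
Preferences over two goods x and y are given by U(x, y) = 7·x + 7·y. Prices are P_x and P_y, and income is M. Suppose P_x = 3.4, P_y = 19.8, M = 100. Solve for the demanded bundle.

Perfect substitutes: compare marginal utility per dollar. 7/P_x vs 7/P_y → 2.0588 vs 0.3535.
x gives more utility per dollar, so spend all income on x: x* = M/P_x, y* = 0.
Numerically: x* = 29.4118, y* = 0.

x* = 29.4118, y* = 0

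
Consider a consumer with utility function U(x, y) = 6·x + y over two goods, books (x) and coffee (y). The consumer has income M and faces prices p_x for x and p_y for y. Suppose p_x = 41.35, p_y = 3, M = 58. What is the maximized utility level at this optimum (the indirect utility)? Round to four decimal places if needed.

V = 19.3333

Linear utility — the consumer picks whichever good has higher MU/price: 6/41.35 = 0.1451 vs 1/3 = 0.3333.
y gives more utility per dollar, so spend all income on y: y* = M/p_y, x* = 0.
Numerically: x* = 0, y* = 19.3333.
Utility at the optimum: U(0, 19.3333) = 19.3333.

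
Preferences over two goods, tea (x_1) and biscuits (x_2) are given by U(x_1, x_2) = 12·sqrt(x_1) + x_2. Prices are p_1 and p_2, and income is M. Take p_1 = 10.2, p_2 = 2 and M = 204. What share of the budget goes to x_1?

Set MRS = p_1/p_2: 6·x_1^(−1/2) = p_1/p_2.
Thus x_1* = (6·p_2/p_1)² — independent of M — with the rest of income spent on x_2.
Plugging in: x_1* = (6·2/10.2)² = 1.3841, x_2* = 94.9412.
Expenditure on x_1: 10.2·1.3841 = 14.1176; share = 0.0692.

share on x_1 = 0.0692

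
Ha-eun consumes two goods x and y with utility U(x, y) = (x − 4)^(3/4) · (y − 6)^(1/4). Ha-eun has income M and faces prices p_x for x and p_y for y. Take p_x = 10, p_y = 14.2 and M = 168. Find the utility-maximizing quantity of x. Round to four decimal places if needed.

x* = 7.21

After buying the subsistence bundle (4, 6), a share 0.75 of the remaining income goes to x: x* = 4 + 0.75·(M − 4p_x − 6p_y)/p_x.
Discretionary income = 168 − 4·10 − 6·14.2 = 42.8; x* = 4 + 0.75·42.8/10 = 7.21.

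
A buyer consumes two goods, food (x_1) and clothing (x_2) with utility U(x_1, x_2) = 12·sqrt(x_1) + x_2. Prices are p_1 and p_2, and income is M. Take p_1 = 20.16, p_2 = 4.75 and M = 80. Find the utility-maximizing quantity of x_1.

Utility is quasi-linear in x_2; the FOC for x_1 is 6/√x_1 = p_1/p_2.
Solve: √x_1 = 6·p_2/p_1, so x_1*(p_1,p_2) = (6·p_2/p_1)², and x_2* = (M − p_1·x_1*)/p_2.
Plugging in: x_1* = (6·4.75/20.16)² = 1.9985.

x_1* = 1.9985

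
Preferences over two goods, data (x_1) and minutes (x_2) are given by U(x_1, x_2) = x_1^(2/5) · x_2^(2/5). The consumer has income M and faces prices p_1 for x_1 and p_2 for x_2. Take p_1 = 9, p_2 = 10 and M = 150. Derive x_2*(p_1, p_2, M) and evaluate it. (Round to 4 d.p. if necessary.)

Tangency: MRS = x_2/x_1 = p_1/p_2.
Rearranging, p_2·x_2 = p_1·x_1. Substituting into the budget gives p_1·x_1·(1 + 1) = M.
Demand: x_1*(p_1,p_2,M) = 0.5·M/p_1 and x_2* = 0.5·M/p_2.
At p_1=9, p_2=10, M=150: x_2* = 0.5·150/10 = 7.5.

x_2* = 7.5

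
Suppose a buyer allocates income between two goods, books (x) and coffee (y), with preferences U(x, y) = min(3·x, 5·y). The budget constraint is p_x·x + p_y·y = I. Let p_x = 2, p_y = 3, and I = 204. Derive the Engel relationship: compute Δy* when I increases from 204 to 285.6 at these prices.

With perfect complements, no substitution: consume in ratio x:y = 5:3.
Budget: p_x·x + p_y·(3/5)·x = I, so (5·p_x + 3·p_y)·x = 5·I.
Demand: x*(p_x,p_y,I) = 5·I/(5·p_x + 3·p_y), y* = 3·I/(5·p_x + 3·p_y).
Here 5·2 + 3·3 = 19, giving y* = 32.2105.
At I' = 285.6: y* = 45.0947. Change: 45.0947 − 32.2105 = 12.8842.

Δy* = 12.8842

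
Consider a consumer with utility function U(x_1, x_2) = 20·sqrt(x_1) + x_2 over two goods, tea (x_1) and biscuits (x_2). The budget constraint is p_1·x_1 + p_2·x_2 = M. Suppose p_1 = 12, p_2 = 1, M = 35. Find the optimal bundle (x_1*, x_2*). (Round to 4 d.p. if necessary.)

MU_x_1 = 10/√x_1, MU_x_2 = 1. Tangency: 10/√x_1 = p_1/p_2.
Solve: √x_1 = 10·p_2/p_1, so x_1*(p_1,p_2) = (10·p_2/p_1)², and x_2* = (M − p_1·x_1*)/p_2.
Plugging in: x_1* = (10·1/12)² = 0.6944, x_2* = 26.6667.

x_1* = 0.6944, x_2* = 26.6667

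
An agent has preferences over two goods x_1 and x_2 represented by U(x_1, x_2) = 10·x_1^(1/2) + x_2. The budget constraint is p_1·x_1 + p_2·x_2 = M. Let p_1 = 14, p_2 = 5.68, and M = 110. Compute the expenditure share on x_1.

MU_x_1 = 5/√x_1, MU_x_2 = 1. Tangency: 5/√x_1 = p_1/p_2.
Solve: √x_1 = 5·p_2/p_1, so x_1*(p_1,p_2) = (5·p_2/p_1)², and x_2* = (M − p_1·x_1*)/p_2.
Plugging in: x_1* = (5·5.68/14)² = 4.1151, x_2* = 9.2233.
Expenditure on x_1: 14·4.1151 = 57.6114; share = 0.5237.

share on x_1 = 0.5237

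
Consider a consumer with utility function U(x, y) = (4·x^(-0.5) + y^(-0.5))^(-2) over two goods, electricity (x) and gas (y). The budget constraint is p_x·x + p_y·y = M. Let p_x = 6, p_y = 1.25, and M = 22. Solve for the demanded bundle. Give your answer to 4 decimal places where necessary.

Substitute y = (y/x)·x into the budget: x* = M/(p_x + p_y·(y/x)).
Numerically y/x = 1.129243, so x* = 22/(6 + 1.25·1.129243) = 2.9683 and y* = 1.129243·2.9683 = 3.352.

x* = 2.9683, y* = 3.352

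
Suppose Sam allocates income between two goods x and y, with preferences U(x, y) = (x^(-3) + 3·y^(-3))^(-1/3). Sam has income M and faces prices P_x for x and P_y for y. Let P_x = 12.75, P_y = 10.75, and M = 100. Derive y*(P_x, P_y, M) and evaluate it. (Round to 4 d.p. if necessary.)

y* = 4.9917

MRS = MU_x/MU_y = (1/3)·(y/x)^(4). Set equal to P_x/P_y.
Solve for the ratio: y/x = [3·P_x/P_y]^(0.25).
With the ratio pinned down, the budget gives x* = M/(P_x + P_y·(y/x)) and y* = (y/x)·x*.
Numerically y/x = 1.373428, so x* = 100/(12.75 + 10.75·1.373428) = 3.6345 and y* = 1.373428·3.6345 = 4.9917.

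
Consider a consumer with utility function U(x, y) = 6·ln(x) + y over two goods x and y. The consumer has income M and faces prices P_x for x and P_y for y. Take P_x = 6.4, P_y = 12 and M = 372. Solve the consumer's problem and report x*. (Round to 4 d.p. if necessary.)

x* = 11.25

MU_x = 6/x, MU_y = 1. Tangency: 6/x = P_x/P_y.
So x*(P_x,P_y) = 6·P_y/P_x, independent of income; and y* = (M − 6·P_y)/P_y.
At the given prices: x* = 6·12/6.4 = 11.25.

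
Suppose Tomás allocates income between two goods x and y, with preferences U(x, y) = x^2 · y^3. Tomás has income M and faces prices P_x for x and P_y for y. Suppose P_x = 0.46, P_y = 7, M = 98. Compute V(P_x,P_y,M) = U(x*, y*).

V = 4304218.6888

The MRS is (2/3)·y/x. Set MRS = P_x/P_y.
Rearranging, P_y·y = (3/2)·P_x·x. Substituting into the budget gives P_x·x·(1 + (3/2)) = M.
Demand: x*(P_x,P_y,M) = 0.4·M/P_x and y* = 0.6·M/P_y.
At P_x=0.46, P_y=7, M=98: x* = 0.4·98/0.46 = 85.2174, y* = 8.4.
Utility at the optimum: U(85.2174, 8.4) = 4304218.6888.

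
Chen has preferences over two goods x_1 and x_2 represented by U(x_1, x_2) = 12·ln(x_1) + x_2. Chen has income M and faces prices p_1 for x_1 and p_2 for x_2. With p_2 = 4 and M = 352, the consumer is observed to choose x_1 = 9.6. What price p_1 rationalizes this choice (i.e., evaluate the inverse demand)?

p_1 = 5

MU_x_1 = 12/x_1, MU_x_2 = 1. Tangency: 12/x_1 = p_1/p_2.
So x_1*(p_1,p_2) = 12·p_2/p_1, independent of income; and x_2* = (M − 12·p_2)/p_2.
Set x_1* = 9.6 in the demand function and solve for p_1: p_1 = 5.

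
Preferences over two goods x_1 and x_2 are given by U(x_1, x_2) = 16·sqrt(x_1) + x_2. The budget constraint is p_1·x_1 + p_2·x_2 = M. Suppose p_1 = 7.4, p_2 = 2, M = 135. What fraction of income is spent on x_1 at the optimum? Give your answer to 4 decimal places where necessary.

MU_x_1 = 8/√x_1, MU_x_2 = 1. Tangency: 8/√x_1 = p_1/p_2.
Thus x_1* = (8·p_2/p_1)² — independent of M — with the rest of income spent on x_2.
Plugging in: x_1* = (8·2/7.4)² = 4.6749, x_2* = 50.2027.
Expenditure on x_1: 7.4·4.6749 = 34.5946; share = 0.2563.

share on x_1 = 0.2563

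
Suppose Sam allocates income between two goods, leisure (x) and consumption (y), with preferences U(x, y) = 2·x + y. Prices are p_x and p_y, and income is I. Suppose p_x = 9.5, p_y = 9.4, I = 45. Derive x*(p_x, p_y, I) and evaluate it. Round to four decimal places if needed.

x* = 4.7368

Linear utility — the consumer picks whichever good has higher MU/price: 2/9.5 = 0.2105 vs 1/9.4 = 0.1064.
x gives more utility per dollar, so spend all income on x: x* = I/p_x, y* = 0.
Numerically: x* = 4.7368, y* = 0.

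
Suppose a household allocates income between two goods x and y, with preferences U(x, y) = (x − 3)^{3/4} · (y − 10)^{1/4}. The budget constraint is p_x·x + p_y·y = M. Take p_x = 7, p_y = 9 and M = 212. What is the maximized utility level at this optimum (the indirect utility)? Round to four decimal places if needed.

V = 7.7218

Substituting into the budget: x* = 3 + 0.75·(M − 3·p_x − 10·p_y)/p_x, and y* = 10 + 0.25·(…)/p_y.
Discretionary income = 212 − 3·7 − 10·9 = 101; x* = 3 + 0.75·101/7 = 13.8214; y* = 10 + 0.25·101/9 = 12.8056.
Utility at the optimum: U(13.8214, 12.8056) = 7.7218.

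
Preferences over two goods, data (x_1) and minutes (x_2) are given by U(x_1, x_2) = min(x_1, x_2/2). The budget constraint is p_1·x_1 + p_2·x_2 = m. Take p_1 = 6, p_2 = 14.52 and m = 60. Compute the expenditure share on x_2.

With perfect complements, no substitution: consume in ratio x_1:x_2 = 1:2.
Budget: p_1·x_1 + p_2·2·x_1 = m, so (p_1 + 2·p_2)·x_1 = m.
Demand: x_1*(p_1,p_2,m) = m/(p_1 + 2·p_2), x_2* = 2·m/(p_1 + 2·p_2).
Here 6 + 2·14.52 = 35.04, giving x_1* = 1.7123 and x_2* = 3.4247.
Expenditure on x_2: 14.52·3.4247 = 49.726; share = 0.8288.

share on x_2 = 0.8288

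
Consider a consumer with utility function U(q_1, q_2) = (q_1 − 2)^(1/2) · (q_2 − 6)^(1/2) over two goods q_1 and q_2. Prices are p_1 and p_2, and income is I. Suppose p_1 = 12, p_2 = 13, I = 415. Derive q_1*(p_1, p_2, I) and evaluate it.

Substituting into the budget: q_1* = 2 + 0.5·(I − 2·p_1 − 6·p_2)/p_1, and q_2* = 6 + 0.5·(…)/p_2.
Discretionary income = 415 − 2·12 − 6·13 = 313; q_1* = 2 + 0.5·313/12 = 15.0417.

q_1* = 15.0417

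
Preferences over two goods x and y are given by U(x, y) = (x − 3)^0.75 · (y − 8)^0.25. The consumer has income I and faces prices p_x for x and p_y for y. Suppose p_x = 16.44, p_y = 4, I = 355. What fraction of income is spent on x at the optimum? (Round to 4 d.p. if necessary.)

This is Cobb-Douglas in (x−3, y−8): tangency gives 0.75·p_y·(y−8) = 0.25·p_x·(x−3).
After buying the subsistence bundle (3, 8), a share 0.75 of the remaining income goes to x: x* = 3 + 0.75·(I − 3p_x − 8p_y)/p_x.
Discretionary income = 355 − 3·16.44 − 8·4 = 273.68; x* = 3 + 0.75·273.68/16.44 = 15.4854; y* = 8 + 0.25·273.68/4 = 25.105.
Expenditure on x: 16.44·15.4854 = 254.58; share = 0.7171.

share on x = 0.7171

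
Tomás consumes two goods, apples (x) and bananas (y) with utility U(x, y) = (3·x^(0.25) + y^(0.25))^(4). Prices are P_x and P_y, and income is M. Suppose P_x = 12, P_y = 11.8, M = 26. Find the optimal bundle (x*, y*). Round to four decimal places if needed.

x* = 1.7581, y* = 0.4155

MU_x ∝ 3·x^(-0.75), MU_y ∝ y^(-0.75), so MRS = 3·(y/x)^(0.75) = P_x/P_y.
Hence y/x = ((1/3)·P_x/P_y)^(1/(0.75)), i.e. raised to the 4/3 power.
With the ratio pinned down, the budget gives x* = M/(P_x + P_y·(y/x)) and y* = (y/x)·x*.
Numerically y/x = 0.236358, so x* = 26/(12 + 11.8·0.236358) = 1.7581 and y* = 0.236358·1.7581 = 0.4155.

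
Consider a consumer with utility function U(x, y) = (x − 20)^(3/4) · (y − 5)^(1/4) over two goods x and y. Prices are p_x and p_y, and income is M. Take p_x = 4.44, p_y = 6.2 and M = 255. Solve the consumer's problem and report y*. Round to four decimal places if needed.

After buying the subsistence bundle (20, 5), a share 0.75 of the remaining income goes to x: x* = 20 + 0.75·(M − 20p_x − 5p_y)/p_x.
Discretionary income = 255 − 20·4.44 − 5·6.2 = 135.2; y* = 5 + 0.25·135.2/6.2 = 10.4516.

y* = 10.4516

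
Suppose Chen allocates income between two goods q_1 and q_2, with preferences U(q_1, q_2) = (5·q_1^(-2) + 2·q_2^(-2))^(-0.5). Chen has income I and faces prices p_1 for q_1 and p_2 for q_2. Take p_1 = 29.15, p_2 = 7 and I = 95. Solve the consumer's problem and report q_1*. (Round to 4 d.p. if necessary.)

MRS = MU_q_1/MU_q_2 = (5/2)·(q_2/q_1)^(3). Set equal to p_1/p_2.
Hence q_2/q_1 = ((2/5)·p_1/p_2)^(1/(3)), i.e. raised to the 1/3 power.
With the ratio pinned down, the budget gives q_1* = I/(p_1 + p_2·(q_2/q_1)) and q_2* = (q_2/q_1)·q_1*.
Numerically q_2/q_1 = 1.185405, so q_1* = 95/(29.15 + 7·1.185405) = 2.5369.

q_1* = 2.5369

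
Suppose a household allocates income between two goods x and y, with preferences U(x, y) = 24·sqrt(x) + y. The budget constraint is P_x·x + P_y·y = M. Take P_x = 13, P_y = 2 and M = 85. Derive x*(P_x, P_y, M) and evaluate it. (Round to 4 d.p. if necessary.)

Set MRS = P_x/P_y: 12·x^(−1/2) = P_x/P_y.
Solve: √x = 12·P_y/P_x, so x*(P_x,P_y) = (12·P_y/P_x)², and y* = (M − P_x·x*)/P_y.
Plugging in: x* = (12·2/13)² = 3.4083.

x* = 3.4083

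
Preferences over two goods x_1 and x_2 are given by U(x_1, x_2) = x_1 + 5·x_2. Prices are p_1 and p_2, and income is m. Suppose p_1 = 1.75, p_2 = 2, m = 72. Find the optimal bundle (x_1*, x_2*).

Linear utility — the consumer picks whichever good has higher MU/price: 1/1.75 = 0.5714 vs 5/2 = 2.5.
x_2 gives more utility per dollar, so spend all income on x_2: x_2* = m/p_2, x_1* = 0.
Numerically: x_1* = 0, x_2* = 36.

x_1* = 0, x_2* = 36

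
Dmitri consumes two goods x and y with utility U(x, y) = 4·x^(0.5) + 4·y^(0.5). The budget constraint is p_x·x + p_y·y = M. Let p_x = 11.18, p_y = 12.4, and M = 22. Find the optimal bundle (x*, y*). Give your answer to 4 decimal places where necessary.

Substitute y = (y/x)·x into the budget: x* = M/(p_x + p_y·(y/x)).
Numerically y/x = 0.812906, so x* = 22/(11.18 + 12.4·0.812906) = 1.0348 and y* = 0.812906·1.0348 = 0.8412.

x* = 1.0348, y* = 0.8412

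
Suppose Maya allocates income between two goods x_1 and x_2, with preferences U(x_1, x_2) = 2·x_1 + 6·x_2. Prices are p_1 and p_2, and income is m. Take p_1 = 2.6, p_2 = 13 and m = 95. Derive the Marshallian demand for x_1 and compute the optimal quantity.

x_1* = 36.5385

Perfect substitutes: compare marginal utility per dollar. 2/p_1 vs 6/p_2 → 0.7692 vs 0.4615.
x_1 gives more utility per dollar, so spend all income on x_1: x_1* = m/p_1, x_2* = 0.
Numerically: x_1* = 36.5385, x_2* = 0.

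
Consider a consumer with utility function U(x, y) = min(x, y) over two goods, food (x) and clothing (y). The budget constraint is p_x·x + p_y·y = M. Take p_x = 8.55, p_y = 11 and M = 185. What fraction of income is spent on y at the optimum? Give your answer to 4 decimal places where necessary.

share on y = 0.5627

With perfect complements, no substitution: consume in ratio x:y = 1:1.
Budget: p_x·x + p_y·x = M, so (p_x + p_y)·x = M.
Demand: x*(p_x,p_y,M) = M/(p_x + p_y), y* = M/(p_x + p_y).
Here 8.55 + 11 = 19.55, giving x* = 9.4629 and y* = 9.4629.
Expenditure on y: 11·9.4629 = 104.0921; share = 0.5627.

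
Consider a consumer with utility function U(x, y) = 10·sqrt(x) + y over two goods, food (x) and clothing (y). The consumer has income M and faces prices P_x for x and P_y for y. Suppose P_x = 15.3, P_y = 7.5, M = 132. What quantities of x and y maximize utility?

Utility is quasi-linear in y; the FOC for x is 5/√x = P_x/P_y.
Solve: √x = 5·P_y/P_x, so x*(P_x,P_y) = (5·P_y/P_x)², and y* = (M − P_x·x*)/P_y.
Plugging in: x* = (5·7.5/15.3)² = 6.0073, y* = 5.3451.

x* = 6.0073, y* = 5.3451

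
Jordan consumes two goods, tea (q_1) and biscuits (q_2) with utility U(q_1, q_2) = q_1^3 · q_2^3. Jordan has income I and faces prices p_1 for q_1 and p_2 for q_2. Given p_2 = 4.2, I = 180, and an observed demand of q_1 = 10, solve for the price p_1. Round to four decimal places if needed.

MU_q_1/MU_q_2 = (3·q_2)/(3·q_1); tangency sets this equal to p_1/p_2.
So 3·p_2·q_2 = 3·p_1·q_1; combined with the budget, a share 0.5 of income goes to q_1.
Demand: q_1*(p_1,p_2,I) = 0.5·I/p_1 and q_2* = 0.5·I/p_2.
Set q_1* = 10 in the demand function and solve for p_1: p_1 = 9.

p_1 = 9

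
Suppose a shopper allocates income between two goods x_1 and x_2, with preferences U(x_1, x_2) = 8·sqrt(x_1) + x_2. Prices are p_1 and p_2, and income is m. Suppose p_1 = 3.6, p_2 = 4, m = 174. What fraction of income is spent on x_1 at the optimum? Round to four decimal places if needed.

share on x_1 = 0.4087

Utility is quasi-linear in x_2; the FOC for x_1 is 4/√x_1 = p_1/p_2.
Thus x_1* = (4·p_2/p_1)² — independent of m — with the rest of income spent on x_2.
Plugging in: x_1* = (4·4/3.6)² = 19.7531, x_2* = 25.7222.
Expenditure on x_1: 3.6·19.7531 = 71.1111; share = 0.4087.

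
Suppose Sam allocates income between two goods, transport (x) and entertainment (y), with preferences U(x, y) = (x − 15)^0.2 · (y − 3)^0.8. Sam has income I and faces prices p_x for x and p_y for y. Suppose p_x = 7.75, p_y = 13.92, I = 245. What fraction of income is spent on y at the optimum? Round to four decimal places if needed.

This is Cobb-Douglas in (x−15, y−3): tangency gives 0.2·p_y·(y−3) = 0.8·p_x·(x−15).
Substituting into the budget: x* = 15 + 0.2·(I − 15·p_x − 3·p_y)/p_x, and y* = 3 + 0.8·(…)/p_y.
Discretionary income = 245 − 15·7.75 − 3·13.92 = 86.99; x* = 15 + 0.2·86.99/7.75 = 17.2449; y* = 3 + 0.8·86.99/13.92 = 7.9994.
Expenditure on y: 13.92·7.9994 = 111.352; share = 0.4545.

share on y = 0.4545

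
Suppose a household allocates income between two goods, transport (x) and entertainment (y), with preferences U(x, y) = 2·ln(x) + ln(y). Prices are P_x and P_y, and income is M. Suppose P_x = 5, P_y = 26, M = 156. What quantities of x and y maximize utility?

MU_x/MU_y = (2·y)/(x); tangency sets this equal to P_x/P_y.
So 2·P_y·y = P_x·x; combined with the budget, a share 2/3 of income goes to x.
Demand: x*(P_x,P_y,M) = 2/3·M/P_x and y* = 1/3·M/P_y.
At P_x=5, P_y=26, M=156: x* = 2/3·156/5 = 20.8, y* = 2.

x* = 20.8, y* = 2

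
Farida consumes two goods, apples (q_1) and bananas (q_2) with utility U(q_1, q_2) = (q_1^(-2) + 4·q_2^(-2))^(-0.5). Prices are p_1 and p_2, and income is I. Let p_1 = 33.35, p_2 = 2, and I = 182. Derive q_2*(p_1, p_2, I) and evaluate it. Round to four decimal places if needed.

MRS = MU_q_1/MU_q_2 = (1/4)·(q_2/q_1)^(3). Set equal to p_1/p_2.
Solve for the ratio: q_2/q_1 = [4·p_1/p_2]^(1/3).
Substitute q_2 = (q_2/q_1)·q_1 into the budget: q_1* = I/(p_1 + p_2·(q_2/q_1)).
Numerically q_2/q_1 = 4.055477, so q_1* = 182/(33.35 + 2·4.055477) = 4.3897 and q_2* = 4.055477·4.3897 = 17.8022.

q_2* = 17.8022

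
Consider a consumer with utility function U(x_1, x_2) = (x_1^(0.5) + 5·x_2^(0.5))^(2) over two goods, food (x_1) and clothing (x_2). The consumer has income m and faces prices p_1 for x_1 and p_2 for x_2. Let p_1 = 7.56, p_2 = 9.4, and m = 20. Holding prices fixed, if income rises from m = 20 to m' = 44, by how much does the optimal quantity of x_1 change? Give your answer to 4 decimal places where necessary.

Δx_1* = 0.1504

With the ratio pinned down, the budget gives x_1* = m/(p_1 + p_2·(x_2/x_1)) and x_2* = (x_2/x_1)·x_1*.
Numerically x_2/x_1 = 16.170665, so x_1* = 20/(7.56 + 9.4·16.170665) = 0.1253.
At m' = 44: x_1* = 0.2758. Change: 0.2758 − 0.1253 = 0.1504.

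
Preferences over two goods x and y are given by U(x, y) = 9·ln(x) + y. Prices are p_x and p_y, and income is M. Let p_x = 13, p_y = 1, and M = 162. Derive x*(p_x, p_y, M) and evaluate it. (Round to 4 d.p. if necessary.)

x* = 0.6923

Set MRS = p_x/p_y: (9/x)/1 = p_x/p_y.
So x*(p_x,p_y) = 9·p_y/p_x, independent of income; and y* = (M − 9·p_y)/p_y.
At the given prices: x* = 9·1/13 = 0.6923.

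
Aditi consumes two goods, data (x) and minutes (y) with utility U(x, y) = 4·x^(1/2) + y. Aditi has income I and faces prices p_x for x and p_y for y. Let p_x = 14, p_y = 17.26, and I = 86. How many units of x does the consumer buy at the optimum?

MU_x = 2/√x, MU_y = 1. Tangency: 2/√x = p_x/p_y.
Thus x* = (2·p_y/p_x)² — independent of I — with the rest of income spent on y.
Plugging in: x* = (2·17.26/14)² = 6.0797.

x* = 6.0797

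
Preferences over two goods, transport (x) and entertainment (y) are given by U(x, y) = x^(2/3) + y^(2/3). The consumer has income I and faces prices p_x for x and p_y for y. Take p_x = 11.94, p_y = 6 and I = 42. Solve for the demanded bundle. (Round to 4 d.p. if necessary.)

With the ratio pinned down, the budget gives x* = I/(p_x + p_y·(y/x)) and y* = (y/x)·x*.
Numerically y/x = 7.880599, so x* = 42/(11.94 + 6·7.880599) = 0.7092 and y* = 7.880599·0.7092 = 5.5887.

x* = 0.7092, y* = 5.5887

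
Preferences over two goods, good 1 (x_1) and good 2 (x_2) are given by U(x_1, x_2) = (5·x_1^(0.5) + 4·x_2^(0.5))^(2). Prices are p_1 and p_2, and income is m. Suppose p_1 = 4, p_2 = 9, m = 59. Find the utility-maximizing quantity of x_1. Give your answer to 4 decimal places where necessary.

x_1* = 11.4836

From the CES first-order condition, (5/4)·(x_2/x_1)^(0.5) = p_1/p_2.
Solve for the ratio: x_2/x_1 = [(4/5)·p_1/p_2]^(2).
With the ratio pinned down, the budget gives x_1* = m/(p_1 + p_2·(x_2/x_1)) and x_2* = (x_2/x_1)·x_1*.
Numerically x_2/x_1 = 0.12642, so x_1* = 59/(4 + 9·0.12642) = 11.4836.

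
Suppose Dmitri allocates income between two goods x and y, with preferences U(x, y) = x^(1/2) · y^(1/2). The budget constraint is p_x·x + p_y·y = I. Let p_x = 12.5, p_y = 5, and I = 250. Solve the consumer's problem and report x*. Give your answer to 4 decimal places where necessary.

x* = 10

The MRS is y/x. Set MRS = p_x/p_y.
So 0.5·p_y·y = 0.5·p_x·x; combined with the budget, a share 0.5 of income goes to x.
Demand: x*(p_x,p_y,I) = 0.5·I/p_x and y* = 0.5·I/p_y.
At p_x=12.5, p_y=5, I=250: x* = 0.5·250/12.5 = 10.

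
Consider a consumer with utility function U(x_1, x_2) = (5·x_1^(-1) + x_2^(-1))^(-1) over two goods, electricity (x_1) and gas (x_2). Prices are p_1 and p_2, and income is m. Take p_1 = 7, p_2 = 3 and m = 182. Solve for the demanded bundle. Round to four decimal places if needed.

x_1* = 20.1119, x_2* = 13.739

From the CES first-order condition, 5·(x_2/x_1)^(2) = p_1/p_2.
Hence x_2/x_1 = ((1/5)·p_1/p_2)^(1/(2)), i.e. raised to the 0.5 power.
Substitute x_2 = (x_2/x_1)·x_1 into the budget: x_1* = m/(p_1 + p_2·(x_2/x_1)).
Numerically x_2/x_1 = 0.68313, so x_1* = 182/(7 + 3·0.68313) = 20.1119 and x_2* = 0.68313·20.1119 = 13.739.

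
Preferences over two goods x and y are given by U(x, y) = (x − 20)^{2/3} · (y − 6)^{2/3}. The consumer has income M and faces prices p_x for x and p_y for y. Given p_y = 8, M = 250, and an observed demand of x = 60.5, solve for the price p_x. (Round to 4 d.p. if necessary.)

p_x = 2

This is Cobb-Douglas in (x−20, y−6): tangency gives 2/3·p_y·(y−6) = 2/3·p_x·(x−20).
Substituting into the budget: x* = 20 + 0.5·(M − 20·p_x − 6·p_y)/p_x, and y* = 6 + 0.5·(…)/p_y.
Set x* = 60.5 in the demand function and solve for p_x: p_x = 2.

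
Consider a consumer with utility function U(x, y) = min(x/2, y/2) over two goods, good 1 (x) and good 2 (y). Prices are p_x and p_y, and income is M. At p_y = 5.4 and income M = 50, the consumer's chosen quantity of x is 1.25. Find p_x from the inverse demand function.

With perfect complements, no substitution: consume in ratio x:y = 2:2.
Budget: p_x·x + p_y·x = M, so (2·p_x + 2·p_y)·x = 2·M.
Demand: x*(p_x,p_y,M) = 2·M/(2·p_x + 2·p_y), y* = 2·M/(2·p_x + 2·p_y).
Set x* = 1.25 in the demand function and solve for p_x: p_x = 34.6.

p_x = 34.6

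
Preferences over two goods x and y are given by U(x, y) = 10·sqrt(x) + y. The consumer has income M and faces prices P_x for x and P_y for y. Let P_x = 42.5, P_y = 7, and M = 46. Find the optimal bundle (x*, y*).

x* = 0.6782, y* = 2.4538

Set MRS = P_x/P_y: 5·x^(−1/2) = P_x/P_y.
Solve: √x = 5·P_y/P_x, so x*(P_x,P_y) = (5·P_y/P_x)², and y* = (M − P_x·x*)/P_y.
Plugging in: x* = (5·7/42.5)² = 0.6782, y* = 2.4538.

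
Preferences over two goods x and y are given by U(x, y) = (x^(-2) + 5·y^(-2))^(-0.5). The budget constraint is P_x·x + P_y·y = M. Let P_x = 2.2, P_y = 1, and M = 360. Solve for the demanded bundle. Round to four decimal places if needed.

x* = 81.3747, y* = 180.9757

Numerically y/x = 2.22398, so x* = 360/(2.2 + 1·2.22398) = 81.3747 and y* = 2.22398·81.3747 = 180.9757.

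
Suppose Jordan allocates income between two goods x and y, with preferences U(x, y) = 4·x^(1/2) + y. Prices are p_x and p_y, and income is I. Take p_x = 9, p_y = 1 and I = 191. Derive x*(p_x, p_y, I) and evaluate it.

Plugging in: x* = (2·1/9)² = 0.0494.

x* = 0.0494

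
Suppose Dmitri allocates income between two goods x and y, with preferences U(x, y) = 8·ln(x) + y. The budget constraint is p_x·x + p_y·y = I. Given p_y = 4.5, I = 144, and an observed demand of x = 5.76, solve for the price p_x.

Set MRS = p_x/p_y: (8/x)/1 = p_x/p_y.
So x*(p_x,p_y) = 8·p_y/p_x, independent of income; and y* = (I − 8·p_y)/p_y.
Set x* = 5.76 in the demand function and solve for p_x: p_x = 6.25.

p_x = 6.25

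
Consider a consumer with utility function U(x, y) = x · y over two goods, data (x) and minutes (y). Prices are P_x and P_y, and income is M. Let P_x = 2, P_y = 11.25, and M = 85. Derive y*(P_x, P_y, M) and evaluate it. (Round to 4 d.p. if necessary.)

Tangency: MRS = y/x = P_x/P_y.
Rearranging, P_y·y = P_x·x. Substituting into the budget gives P_x·x·(1 + 1) = M.
Demand: x*(P_x,P_y,M) = 0.5·M/P_x and y* = 0.5·M/P_y.
At P_x=2, P_y=11.25, M=85: y* = 0.5·85/11.25 = 3.7778.

y* = 3.7778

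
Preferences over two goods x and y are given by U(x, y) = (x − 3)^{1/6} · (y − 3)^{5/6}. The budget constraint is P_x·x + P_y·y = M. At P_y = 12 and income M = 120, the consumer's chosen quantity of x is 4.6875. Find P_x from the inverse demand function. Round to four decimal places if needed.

Let x' = x−3, y' = y−3. MRS = (1/5)·y'/x' = P_x/P_y.
After buying the subsistence bundle (3, 3), a share 1/6 of the remaining income goes to x: x* = 3 + 1/6·(M − 3P_x − 3P_y)/P_x.
Set x* = 4.6875 in the demand function and solve for P_x: P_x = 6.4.

P_x = 6.4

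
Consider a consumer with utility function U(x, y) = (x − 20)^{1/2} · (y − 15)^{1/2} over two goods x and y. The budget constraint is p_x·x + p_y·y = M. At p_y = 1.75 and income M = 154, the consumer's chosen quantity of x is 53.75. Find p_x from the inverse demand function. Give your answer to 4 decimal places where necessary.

Let x' = x−20, y' = y−15. MRS = y'/x' = p_x/p_y.
After buying the subsistence bundle (20, 15), a share 0.5 of the remaining income goes to x: x* = 20 + 0.5·(M − 20p_x − 15p_y)/p_x.
Set x* = 53.75 in the demand function and solve for p_x: p_x = 1.46.

p_x = 1.46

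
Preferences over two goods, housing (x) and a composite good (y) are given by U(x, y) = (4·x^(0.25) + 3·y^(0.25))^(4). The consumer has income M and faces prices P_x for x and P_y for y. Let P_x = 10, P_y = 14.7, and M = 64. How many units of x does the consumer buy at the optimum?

Numerically y/x = 0.407685, so x* = 64/(10 + 14.7·0.407685) = 4.0018.

x* = 4.0018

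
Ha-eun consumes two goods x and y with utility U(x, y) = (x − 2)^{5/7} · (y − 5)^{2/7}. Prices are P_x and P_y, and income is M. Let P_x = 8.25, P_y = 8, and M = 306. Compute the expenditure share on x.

share on x = 0.6363

Let x' = x−2, y' = y−5. MRS = (5/2)·y'/x' = P_x/P_y.
Substituting into the budget: x* = 2 + 5/7·(M − 2·P_x − 5·P_y)/P_x, and y* = 5 + 2/7·(…)/P_y.
Discretionary income = 306 − 2·8.25 − 5·8 = 249.5; x* = 2 + 5/7·249.5/8.25 = 23.6017; y* = 5 + 2/7·249.5/8 = 13.9107.
Expenditure on x: 8.25·23.6017 = 194.7143; share = 0.6363.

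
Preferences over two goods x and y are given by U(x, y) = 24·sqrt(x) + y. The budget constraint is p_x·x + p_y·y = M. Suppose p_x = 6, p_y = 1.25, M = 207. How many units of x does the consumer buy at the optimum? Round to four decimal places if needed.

x* = 6.25

Utility is quasi-linear in y; the FOC for x is 12/√x = p_x/p_y.
Thus x* = (12·p_y/p_x)² — independent of M — with the rest of income spent on y.
Plugging in: x* = (12·1.25/6)² = 6.25.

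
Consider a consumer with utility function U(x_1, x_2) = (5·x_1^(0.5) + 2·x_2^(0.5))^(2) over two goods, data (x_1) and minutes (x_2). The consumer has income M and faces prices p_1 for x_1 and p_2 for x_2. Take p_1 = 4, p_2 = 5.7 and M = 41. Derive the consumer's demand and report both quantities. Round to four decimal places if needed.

MRS = MU_x_1/MU_x_2 = (5/2)·(x_2/x_1)^(0.5). Set equal to p_1/p_2.
Hence x_2/x_1 = ((2/5)·p_1/p_2)^(1/(0.5)), i.e. raised to the 2 power.
With the ratio pinned down, the budget gives x_1* = M/(p_1 + p_2·(x_2/x_1)) and x_2* = (x_2/x_1)·x_1*.
Numerically x_2/x_1 = 0.078793, so x_1* = 41/(4 + 5.7·0.078793) = 9.2153 and x_2* = 0.078793·9.2153 = 0.7261.

x_1* = 9.2153, x_2* = 0.7261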